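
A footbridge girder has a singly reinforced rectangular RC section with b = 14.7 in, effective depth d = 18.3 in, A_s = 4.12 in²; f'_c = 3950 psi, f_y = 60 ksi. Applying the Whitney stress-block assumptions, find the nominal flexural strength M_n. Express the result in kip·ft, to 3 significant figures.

T = A_s f_y = 4.12 × 60 = 247.2 kips.
a = T/(0.85 f'_c b) = 247.2/(0.85 × 3.95 × 14.7) = 5.009 in.
M_n = T(d − a/2) = 247.2 × (18.3 − 2.5045) = 3904.6 kip·in = 3904.6/12 = 325.38 kip·ft.

M_n ≈ 325 kip·ft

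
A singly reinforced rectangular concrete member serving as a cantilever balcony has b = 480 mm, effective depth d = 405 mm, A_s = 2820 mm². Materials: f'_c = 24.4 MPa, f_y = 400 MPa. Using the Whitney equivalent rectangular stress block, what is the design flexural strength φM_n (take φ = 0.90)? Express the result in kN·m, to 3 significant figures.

T = A_s f_y = 2820 × 400 = 1128000 N = 1128 kN.
From C = T: a = T/(0.85 f'_c b) = 1128000/(0.85 × 24.4 × 480) = 113.31 mm.
M_n = T(d − a/2) = 1128 kN × (405 − 56.655) mm = 392.93 kN·m.
φM_n = 0.90 × 392.93 = 353.64 kN·m.

φM_n ≈ 354 kN·m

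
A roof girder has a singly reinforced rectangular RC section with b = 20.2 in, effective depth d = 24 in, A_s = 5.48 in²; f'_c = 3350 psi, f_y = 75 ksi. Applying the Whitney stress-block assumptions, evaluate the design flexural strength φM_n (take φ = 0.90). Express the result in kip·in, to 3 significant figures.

φM_n ≈ 7560 kip·in

T = A_s f_y = 5.48 × 75 = 411 kips.
a = T/(0.85 f'_c b) = 411/(0.85 × 3.35 × 20.2) = 7.145 in.
M_n = T(d − a/2) = 411 × (24 − 3.5725) = 8395.7 kip·in.
φM_n = 0.90 × 8395.7 = 7556.1 kip·in.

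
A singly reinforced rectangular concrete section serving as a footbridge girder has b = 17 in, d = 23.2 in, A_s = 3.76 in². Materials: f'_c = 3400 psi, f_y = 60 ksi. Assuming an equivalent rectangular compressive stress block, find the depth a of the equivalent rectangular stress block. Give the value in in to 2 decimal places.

T = A_s f_y = 3.76 × 60 = 225.6 kips.
a = T/(0.85 f'_c b) = 225.6/(0.85 × 3.4 × 17) = 4.59 in.

a ≈ 4.59 in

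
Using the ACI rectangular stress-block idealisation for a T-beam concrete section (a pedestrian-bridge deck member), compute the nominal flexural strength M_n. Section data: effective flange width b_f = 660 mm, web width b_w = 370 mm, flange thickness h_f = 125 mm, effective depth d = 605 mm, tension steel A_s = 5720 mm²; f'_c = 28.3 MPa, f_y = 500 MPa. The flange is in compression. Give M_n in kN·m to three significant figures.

M_n ≈ 1450 kN·m

Tension: T = A_s f_y = 5720 × 500 = 2860000 N.
Try a within the flange: a = T/(0.85 f'_c b_f) = 2860000/(0.85 × 28.3 × 660) = 180.14 mm.
a = 180.14 > h_f = 125 mm: the block extends into the web. Split into flange-overhang and web parts.
C_f = 0.85 f'_c (b_f − b_w) h_f = 0.85 × 28.3 × (660 − 370) × 125 = 871994 N.
Remaining web compression depth: a_w = (T − C_f)/(0.85 f'_c b_w) = (2860000 − 871994)/(0.85 × 28.3 × 370) = 223.36 mm.
M_n = C_f(d − h_f/2) + (T − C_f)(d − a_w/2) = 871994 × (605 − 62.5) + 1988006 × (605 − 111.68) = 473.06 + 980.72 = 1453.78 × 10⁶ N·mm.
M_n = 1453.78 kN·m.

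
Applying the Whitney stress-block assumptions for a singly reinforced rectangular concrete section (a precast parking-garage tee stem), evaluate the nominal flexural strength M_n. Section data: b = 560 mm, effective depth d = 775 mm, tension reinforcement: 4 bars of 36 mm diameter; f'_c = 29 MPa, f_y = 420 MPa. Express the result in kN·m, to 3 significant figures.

M_n ≈ 1220 kN·m

A_s = 4 × 1018 = 4072 mm².
T = A_s f_y = 4072 × 420 = 1710240 N = 1710.24 kN.
From C = T: a = T/(0.85 f'_c b) = 1710240/(0.85 × 29 × 560) = 123.89 mm.
M_n = T(d − a/2) = 1710.24 kN × (775 − 61.945) mm = 1219.50 kN·m.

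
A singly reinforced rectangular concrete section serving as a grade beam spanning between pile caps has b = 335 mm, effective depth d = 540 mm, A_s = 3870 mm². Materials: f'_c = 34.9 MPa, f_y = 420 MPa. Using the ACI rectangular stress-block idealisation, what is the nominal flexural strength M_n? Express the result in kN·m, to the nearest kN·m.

T = A_s f_y = 3870 × 420 = 1625400 N = 1625.4 kN.
From C = T: a = T/(0.85 f'_c b) = 1625400/(0.85 × 34.9 × 335) = 163.56 mm.
M_n = T(d − a/2) = 1625.4 kN × (540 − 81.78) mm = 744.79 kN·m.

M_n ≈ 745 kN·m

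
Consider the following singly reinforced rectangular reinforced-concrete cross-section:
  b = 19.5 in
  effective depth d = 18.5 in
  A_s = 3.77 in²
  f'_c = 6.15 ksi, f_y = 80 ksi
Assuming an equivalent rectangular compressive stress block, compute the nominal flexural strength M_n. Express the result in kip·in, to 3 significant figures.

T = A_s f_y = 3.77 × 80 = 301.6 kips.
a = T/(0.85 f'_c b) = 301.6/(0.85 × 6.15 × 19.5) = 2.959 in.
M_n = T(d − a/2) = 301.6 × (18.5 − 1.4795) = 5133.4 kip·in.

M_n ≈ 5130 kip·in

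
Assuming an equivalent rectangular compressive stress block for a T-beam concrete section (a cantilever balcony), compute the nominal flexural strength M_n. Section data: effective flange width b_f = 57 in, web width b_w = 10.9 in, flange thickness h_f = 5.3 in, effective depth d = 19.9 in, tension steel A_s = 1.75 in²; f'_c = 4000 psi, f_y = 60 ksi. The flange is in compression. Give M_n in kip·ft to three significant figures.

M_n ≈ 172 kip·ft

Tension: T = A_s f_y = 1.75 × 60 = 105 kips.
Try a within the flange: a = T/(0.85 f'_c b_f) = 105/(0.85 × 4 × 57) = 0.542 in.
Since a = 0.542 ≤ h_f = 5.3 in, the stress block lies entirely in the flange; analyse as a rectangular beam of width b_f.
M_n = T(d − a/2) = 105 × (19.9 − 0.271) = 2061.0 kip·in.
M_n = 2061.0/12 = 171.75 kip·ft.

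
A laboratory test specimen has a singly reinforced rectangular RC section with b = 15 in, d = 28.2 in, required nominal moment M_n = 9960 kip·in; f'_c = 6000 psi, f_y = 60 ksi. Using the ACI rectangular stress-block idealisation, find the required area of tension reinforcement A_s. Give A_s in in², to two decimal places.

From M_n = 0.85 f'_c a b (d − a/2):
a = d − √(d² − 2M_n/(0.85 f'_c b)) = 28.2 − √(28.2² − 2 × 9960/(0.85 × 6 × 15)) = 5.073 in.
A_s = 0.85 f'_c a b / f_y = 0.85 × 6 × 5.073 × 15 / 60 = 6.468 in².

A_s ≈ 6.47 in²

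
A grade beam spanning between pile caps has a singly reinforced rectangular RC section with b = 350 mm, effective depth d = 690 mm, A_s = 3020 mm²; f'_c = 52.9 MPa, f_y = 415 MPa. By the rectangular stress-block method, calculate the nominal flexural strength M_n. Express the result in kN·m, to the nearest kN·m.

T = A_s f_y = 3020 × 415 = 1253300 N = 1253.3 kN.
From C = T: a = T/(0.85 f'_c b) = 1253300/(0.85 × 52.9 × 350) = 79.64 mm.
M_n = T(d − a/2) = 1253.3 kN × (690 − 39.82) mm = 814.87 kN·m.

M_n ≈ 815 kN·m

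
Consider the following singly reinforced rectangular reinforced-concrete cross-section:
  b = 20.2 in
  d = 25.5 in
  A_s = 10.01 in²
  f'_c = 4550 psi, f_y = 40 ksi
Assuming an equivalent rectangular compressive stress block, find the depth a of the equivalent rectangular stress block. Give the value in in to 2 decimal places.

T = A_s f_y = 10.01 × 40 = 400.4 kips.
a = T/(0.85 f'_c b) = 400.4/(0.85 × 4.55 × 20.2) = 5.13 in.

a ≈ 5.13 in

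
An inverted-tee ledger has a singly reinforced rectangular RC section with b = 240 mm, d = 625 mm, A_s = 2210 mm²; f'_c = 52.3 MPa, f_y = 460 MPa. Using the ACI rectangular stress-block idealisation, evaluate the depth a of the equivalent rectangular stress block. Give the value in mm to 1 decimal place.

a ≈ 95.3 mm

T = A_s f_y = 2210 × 460 = 1016600 N = 1016.6 kN.
Setting C = 0.85 f'_c a b equal to T: a = 1016600/(0.85 × 52.3 × 240) = 95.3 mm.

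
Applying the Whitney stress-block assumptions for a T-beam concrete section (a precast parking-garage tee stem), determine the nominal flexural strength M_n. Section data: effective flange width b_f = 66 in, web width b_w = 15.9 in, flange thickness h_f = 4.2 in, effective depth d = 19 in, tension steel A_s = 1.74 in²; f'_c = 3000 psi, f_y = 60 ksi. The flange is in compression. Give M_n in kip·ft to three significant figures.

M_n ≈ 163 kip·ft

Tension: T = A_s f_y = 1.74 × 60 = 104.4 kips.
Try a within the flange: a = T/(0.85 f'_c b_f) = 104.4/(0.85 × 3 × 66) = 0.620 in.
Since a = 0.620 ≤ h_f = 4.2 in, the stress block lies entirely in the flange; analyse as a rectangular beam of width b_f.
M_n = T(d − a/2) = 104.4 × (19 − 0.31) = 1951.2 kip·in.
M_n = 1951.2/12 = 162.60 kip·ft.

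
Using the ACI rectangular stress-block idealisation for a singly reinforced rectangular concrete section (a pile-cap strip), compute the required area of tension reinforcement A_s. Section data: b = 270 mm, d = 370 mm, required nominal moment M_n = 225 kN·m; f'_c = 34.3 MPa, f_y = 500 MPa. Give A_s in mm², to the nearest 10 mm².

With M_n = 0.85 f'_c a b (d − a/2), solve the quadratic for a:
a = d − √(d² − 2M_n/(0.85 f'_c b)) = 370 − √(370² − 2 × 225×10⁶/(0.85 × 34.3 × 270)) = 87.63 mm.
A_s = 0.85 f'_c a b / f_y = 0.85 × 34.3 × 87.63 × 270 / 500 = 1379.6 mm².

A_s ≈ 1380 mm²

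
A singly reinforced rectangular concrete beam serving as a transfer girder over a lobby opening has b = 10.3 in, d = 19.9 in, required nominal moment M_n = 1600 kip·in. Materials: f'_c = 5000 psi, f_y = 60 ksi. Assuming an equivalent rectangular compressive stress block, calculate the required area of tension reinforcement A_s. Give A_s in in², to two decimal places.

From M_n = 0.85 f'_c a b (d − a/2):
a = d − √(d² − 2M_n/(0.85 f'_c b)) = 19.9 − √(19.9² − 2 × 1600/(0.85 × 5 × 10.3)) = 1.930 in.
A_s = 0.85 f'_c a b / f_y = 0.85 × 5 × 1.930 × 10.3 / 60 = 1.408 in².

A_s ≈ 1.41 in²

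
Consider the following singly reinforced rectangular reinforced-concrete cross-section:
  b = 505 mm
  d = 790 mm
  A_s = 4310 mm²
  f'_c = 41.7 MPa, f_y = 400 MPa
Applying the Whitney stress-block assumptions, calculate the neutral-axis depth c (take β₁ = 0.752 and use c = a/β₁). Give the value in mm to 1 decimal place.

T = A_s f_y = 4310 × 400 = 1724000 N = 1724 kN.
Setting C = 0.85 f'_c a b equal to T: a = 1724000/(0.85 × 41.7 × 505) = 96.314 mm.
With β₁ = 0.752, c = a/β₁ = 96.314/0.752 = 128.1 mm.

c ≈ 128.1 mm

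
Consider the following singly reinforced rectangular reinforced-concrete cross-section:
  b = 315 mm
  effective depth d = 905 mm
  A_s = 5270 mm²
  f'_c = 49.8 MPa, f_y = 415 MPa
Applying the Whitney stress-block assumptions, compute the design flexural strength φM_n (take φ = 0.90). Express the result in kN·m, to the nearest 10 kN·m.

T = A_s f_y = 5270 × 415 = 2187050 N = 2187.05 kN.
From C = T: a = T/(0.85 f'_c b) = 2187050/(0.85 × 49.8 × 315) = 164.02 mm.
M_n = T(d − a/2) = 2187.05 kN × (905 − 82.01) mm = 1799.92 kN·m.
φM_n = 0.90 × 1799.92 = 1619.93 kN·m.

φM_n ≈ 1620 kN·m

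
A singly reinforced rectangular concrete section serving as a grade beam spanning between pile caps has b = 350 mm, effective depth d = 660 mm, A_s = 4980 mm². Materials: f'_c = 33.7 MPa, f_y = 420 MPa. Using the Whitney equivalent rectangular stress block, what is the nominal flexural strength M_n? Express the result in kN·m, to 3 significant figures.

T = A_s f_y = 4980 × 420 = 2091600 N = 2091.6 kN.
From C = T: a = T/(0.85 f'_c b) = 2091600/(0.85 × 33.7 × 350) = 208.62 mm.
M_n = T(d − a/2) = 2091.6 kN × (660 − 104.31) mm = 1162.28 kN·m.

M_n ≈ 1160 kN·m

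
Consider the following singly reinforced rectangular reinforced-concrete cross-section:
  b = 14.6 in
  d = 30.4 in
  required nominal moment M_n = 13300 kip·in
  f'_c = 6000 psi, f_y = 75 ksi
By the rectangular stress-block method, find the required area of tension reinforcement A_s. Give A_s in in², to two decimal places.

A_s ≈ 6.54 in²

From M_n = 0.85 f'_c a b (d − a/2):
a = d − √(d² − 2M_n/(0.85 f'_c b)) = 30.4 − √(30.4² − 2 × 13300/(0.85 × 6 × 14.6)) = 6.590 in.
A_s = 0.85 f'_c a b / f_y = 0.85 × 6 × 6.590 × 14.6 / 75 = 6.543 in².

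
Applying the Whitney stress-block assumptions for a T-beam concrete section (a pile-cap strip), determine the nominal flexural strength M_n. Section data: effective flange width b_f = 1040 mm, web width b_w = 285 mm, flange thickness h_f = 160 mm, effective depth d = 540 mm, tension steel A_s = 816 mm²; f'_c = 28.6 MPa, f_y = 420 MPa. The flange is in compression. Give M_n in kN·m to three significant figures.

M_n ≈ 183 kN·m

Tension: T = A_s f_y = 816 × 420 = 342720 N.
Try a within the flange: a = T/(0.85 f'_c b_f) = 342720/(0.85 × 28.6 × 1040) = 13.56 mm.
Since a = 13.56 ≤ h_f = 160 mm, the stress block lies entirely in the flange; analyse as a rectangular beam of width b_f.
M_n = T(d − a/2) = 342720 × (540 − 6.78) = 182.75 × 10⁶ N·mm.
M_n = 182.75 kN·m.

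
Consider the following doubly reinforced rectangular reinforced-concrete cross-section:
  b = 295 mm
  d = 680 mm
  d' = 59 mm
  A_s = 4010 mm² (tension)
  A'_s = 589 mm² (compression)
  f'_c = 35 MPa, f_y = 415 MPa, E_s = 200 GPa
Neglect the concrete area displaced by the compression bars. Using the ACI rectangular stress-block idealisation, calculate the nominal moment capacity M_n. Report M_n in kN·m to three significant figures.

M_n ≈ 1000 kN·m

Assume both tension and compression steel yield.
Net tension couple steel: A_s − A'_s = 3421 mm².
a = (A_s − A'_s) f_y / (0.85 f'_c b) = 1419715/(0.85 × 35 × 295) = 161.77 mm.
c = a/β₁ = 161.77/0.8 = 202.21 mm; ε'_s = 0.003(c − d')/c = 0.0021 ≥ f_y/E_s = 0.0021, so compression steel does yield.
M_n = (A_s − A'_s) f_y (d − a/2) + A'_s f_y (d − d') = [1419715 × (680 − 80.885) + 244435 × (680 − 59)] × 10⁻⁶ = 850.57 + 151.79 = 1002.36 kN·m.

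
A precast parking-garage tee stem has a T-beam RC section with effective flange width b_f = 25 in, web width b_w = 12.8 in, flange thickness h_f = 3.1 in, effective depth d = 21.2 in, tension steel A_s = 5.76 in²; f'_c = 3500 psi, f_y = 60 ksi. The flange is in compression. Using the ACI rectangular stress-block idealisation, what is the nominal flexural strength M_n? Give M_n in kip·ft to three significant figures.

Tension: T = A_s f_y = 5.76 × 60 = 345.6 kips.
Try a within the flange: a = T/(0.85 f'_c b_f) = 345.6/(0.85 × 3.5 × 25) = 4.647 in.
a = 4.647 > h_f = 3.1 in: the block extends into the web. Split into flange-overhang and web parts.
C_f = 0.85 f'_c (b_f − b_w) h_f = 0.85 × 3.5 × (25 − 12.8) × 3.1 = 112.5 kips.
Remaining web compression depth: a_w = (T − C_f)/(0.85 f'_c b_w) = (345.6 − 112.5)/(0.85 × 3.5 × 12.8) = 6.121 in.
M_n = C_f(d − h_f/2) + (T − C_f)(d − a_w/2) = 112.5 × (21.2 − 1.55) + 233.1 × (21.2 − 3.0605) = 2210.6 + 4228.3 = 6438.9 kip·in.
M_n = 6438.9/12 = 536.58 kip·ft.

M_n ≈ 537 kip·ft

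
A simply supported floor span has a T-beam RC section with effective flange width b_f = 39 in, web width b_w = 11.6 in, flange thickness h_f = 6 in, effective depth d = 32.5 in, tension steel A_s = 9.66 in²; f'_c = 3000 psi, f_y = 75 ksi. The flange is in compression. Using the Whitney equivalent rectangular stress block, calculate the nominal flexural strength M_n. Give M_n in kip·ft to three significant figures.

Tension: T = A_s f_y = 9.66 × 75 = 724.5 kips.
Try a within the flange: a = T/(0.85 f'_c b_f) = 724.5/(0.85 × 3 × 39) = 7.285 in.
a = 7.285 > h_f = 6 in: the block extends into the web. Split into flange-overhang and web parts.
C_f = 0.85 f'_c (b_f − b_w) h_f = 0.85 × 3 × (39 − 11.6) × 6 = 419.2 kips.
Remaining web compression depth: a_w = (T − C_f)/(0.85 f'_c b_w) = (724.5 − 419.2)/(0.85 × 3 × 11.6) = 10.321 in.
M_n = C_f(d − h_f/2) + (T − C_f)(d − a_w/2) = 419.2 × (32.5 − 3) + 305.3 × (32.5 − 5.1605) = 12366.4 + 8346.7 = 20713.1 kip·in.
M_n = 20713.1/12 = 1726.09 kip·ft.

M_n ≈ 1730 kip·ft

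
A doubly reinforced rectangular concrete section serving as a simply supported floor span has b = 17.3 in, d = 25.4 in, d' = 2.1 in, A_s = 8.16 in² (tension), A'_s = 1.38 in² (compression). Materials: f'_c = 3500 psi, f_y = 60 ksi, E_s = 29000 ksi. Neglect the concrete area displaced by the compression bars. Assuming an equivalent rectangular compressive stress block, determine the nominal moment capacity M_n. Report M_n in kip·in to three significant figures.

M_n ≈ 10700 kip·in

Assume both steels yield.
a = (A_s − A'_s) f_y/(0.85 f'_c b) = (8.16 − 1.38) × 60/(0.85 × 3.5 × 17.3) = 7.904 in.
c = a/β₁ = 7.904/0.85 = 9.299 in; ε'_s = 0.003(c − d')/c = 0.0023 ≥ ε_y = 0.0021, so the compression steel yields.
M_n = (A_s − A'_s) f_y (d − a/2) + A'_s f_y (d − d') = 406.8 × (25.4 − 3.952) + 82.8 × (25.4 − 2.1) = 8725.0 + 1929.2 = 10654.2 kip·in.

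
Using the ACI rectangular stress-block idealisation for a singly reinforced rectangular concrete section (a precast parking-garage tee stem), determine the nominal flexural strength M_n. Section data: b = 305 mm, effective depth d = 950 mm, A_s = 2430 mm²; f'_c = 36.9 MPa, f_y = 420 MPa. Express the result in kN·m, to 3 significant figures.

M_n ≈ 915 kN·m

T = A_s f_y = 2430 × 420 = 1020600 N = 1020.6 kN.
From C = T: a = T/(0.85 f'_c b) = 1020600/(0.85 × 36.9 × 305) = 106.69 mm.
M_n = T(d − a/2) = 1020.6 kN × (950 − 53.345) mm = 915.13 kN·m.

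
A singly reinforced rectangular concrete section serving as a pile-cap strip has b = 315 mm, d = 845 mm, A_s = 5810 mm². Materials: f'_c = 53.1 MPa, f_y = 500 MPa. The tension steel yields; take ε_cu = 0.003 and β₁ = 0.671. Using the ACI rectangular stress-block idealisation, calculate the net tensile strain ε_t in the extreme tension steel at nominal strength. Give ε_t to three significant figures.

a = A_s f_y/(0.85 f'_c b) = 204.33 mm.
β₁ = 0.671, so c = a/β₁ = 204.33/0.671 = 304.52 mm.
From the linear strain diagram with ε_cu = 0.003: ε_t = 0.003 (d − c)/c = 0.003 × (845 − 304.52)/304.52 = 0.00532.
Since ε_t ≥ 0.005, the section is tension-controlled.

ε_t ≈ 0.00532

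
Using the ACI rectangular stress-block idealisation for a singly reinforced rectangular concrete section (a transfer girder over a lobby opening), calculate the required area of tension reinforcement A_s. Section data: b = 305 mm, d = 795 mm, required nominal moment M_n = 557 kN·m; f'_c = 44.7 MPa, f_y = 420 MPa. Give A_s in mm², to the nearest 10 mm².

A_s ≈ 1740 mm²

With M_n = 0.85 f'_c a b (d − a/2), solve the quadratic for a:
a = d − √(d² − 2M_n/(0.85 f'_c b)) = 795 − √(795² − 2 × 557×10⁶/(0.85 × 44.7 × 305)) = 62.95 mm.
A_s = 0.85 f'_c a b / f_y = 0.85 × 44.7 × 62.95 × 305 / 420 = 1736.9 mm².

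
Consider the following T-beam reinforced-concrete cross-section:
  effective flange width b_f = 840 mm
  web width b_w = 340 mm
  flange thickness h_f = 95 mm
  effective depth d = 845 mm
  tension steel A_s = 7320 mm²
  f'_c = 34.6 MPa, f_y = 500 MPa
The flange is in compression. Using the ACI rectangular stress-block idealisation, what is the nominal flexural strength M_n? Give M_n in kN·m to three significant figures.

M_n ≈ 2770 kN·m

Tension: T = A_s f_y = 7320 × 500 = 3660000 N.
Try a within the flange: a = T/(0.85 f'_c b_f) = 3660000/(0.85 × 34.6 × 840) = 148.15 mm.
a = 148.15 > h_f = 95 mm: the block extends into the web. Split into flange-overhang and web parts.
C_f = 0.85 f'_c (b_f − b_w) h_f = 0.85 × 34.6 × (840 − 340) × 95 = 1396975 N.
Remaining web compression depth: a_w = (T − C_f)/(0.85 f'_c b_w) = (3660000 − 1396975)/(0.85 × 34.6 × 340) = 226.32 mm.
M_n = C_f(d − h_f/2) + (T − C_f)(d − a_w/2) = 1396975 × (845 − 47.5) + 2263025 × (845 − 113.16) = 1114.09 + 1656.17 = 2770.26 × 10⁶ N·mm.
M_n = 2770.26 kN·m.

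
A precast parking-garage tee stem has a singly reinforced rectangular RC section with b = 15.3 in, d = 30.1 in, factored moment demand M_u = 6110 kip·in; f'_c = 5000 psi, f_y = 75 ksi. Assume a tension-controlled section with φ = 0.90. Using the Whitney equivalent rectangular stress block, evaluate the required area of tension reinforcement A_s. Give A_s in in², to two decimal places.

M_n = M_u/φ = 6110/0.90 = 6788.89 kip·in.
From M_n = 0.85 f'_c a b (d − a/2):
a = d − √(d² − 2M_n/(0.85 f'_c b)) = 30.1 − √(30.1² − 2 × 6788.89/(0.85 × 5 × 15.3)) = 3.695 in.
A_s = 0.85 f'_c a b / f_y = 0.85 × 5 × 3.695 × 15.3 / 75 = 3.204 in².

A_s ≈ 3.20 in²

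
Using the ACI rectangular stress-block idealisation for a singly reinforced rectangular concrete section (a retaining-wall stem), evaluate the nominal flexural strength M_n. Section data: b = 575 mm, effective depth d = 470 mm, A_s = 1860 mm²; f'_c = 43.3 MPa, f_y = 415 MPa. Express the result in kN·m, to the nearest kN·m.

T = A_s f_y = 1860 × 415 = 771900 N = 771.9 kN.
From C = T: a = T/(0.85 f'_c b) = 771900/(0.85 × 43.3 × 575) = 36.47 mm.
M_n = T(d − a/2) = 771.9 kN × (470 − 18.235) mm = 348.72 kN·m.

M_n ≈ 349 kN·m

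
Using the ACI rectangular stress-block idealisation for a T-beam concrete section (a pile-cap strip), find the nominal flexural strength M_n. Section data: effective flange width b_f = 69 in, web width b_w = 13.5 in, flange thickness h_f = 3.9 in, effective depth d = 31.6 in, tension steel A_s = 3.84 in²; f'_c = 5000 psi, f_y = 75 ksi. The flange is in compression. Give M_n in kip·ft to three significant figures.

Tension: T = A_s f_y = 3.84 × 75 = 288 kips.
Try a within the flange: a = T/(0.85 f'_c b_f) = 288/(0.85 × 5 × 69) = 0.982 in.
Since a = 0.982 ≤ h_f = 3.9 in, the stress block lies entirely in the flange; analyse as a rectangular beam of width b_f.
M_n = T(d − a/2) = 288 × (31.6 − 0.491) = 8959.4 kip·in.
M_n = 8959.4/12 = 746.62 kip·ft.

M_n ≈ 747 kip·ft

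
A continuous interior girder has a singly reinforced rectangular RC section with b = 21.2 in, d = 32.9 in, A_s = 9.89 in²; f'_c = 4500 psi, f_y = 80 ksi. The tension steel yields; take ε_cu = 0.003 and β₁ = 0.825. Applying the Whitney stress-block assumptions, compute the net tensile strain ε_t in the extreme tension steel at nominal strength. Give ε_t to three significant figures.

a = A_s f_y/(0.85 f'_c b) = 9.757 in.
β₁ = 0.825, so c = a/β₁ = 9.757/0.825 = 11.827 in.
From the linear strain diagram with ε_cu = 0.003: ε_t = 0.003 (d − c)/c = 0.003 × (32.9 − 11.827)/11.827 = 0.00535.
Since ε_t ≥ 0.005, the section is tension-controlled.

ε_t ≈ 0.00535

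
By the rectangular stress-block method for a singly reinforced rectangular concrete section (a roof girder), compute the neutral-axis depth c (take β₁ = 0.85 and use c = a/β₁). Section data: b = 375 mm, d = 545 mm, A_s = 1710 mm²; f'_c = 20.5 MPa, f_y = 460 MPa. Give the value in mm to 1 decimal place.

c ≈ 141.6 mm

T = A_s f_y = 1710 × 460 = 786600 N = 786.6 kN.
Setting C = 0.85 f'_c a b equal to T: a = 786600/(0.85 × 20.5 × 375) = 120.379 mm.
With β₁ = 0.85, c = a/β₁ = 120.379/0.85 = 141.6 mm.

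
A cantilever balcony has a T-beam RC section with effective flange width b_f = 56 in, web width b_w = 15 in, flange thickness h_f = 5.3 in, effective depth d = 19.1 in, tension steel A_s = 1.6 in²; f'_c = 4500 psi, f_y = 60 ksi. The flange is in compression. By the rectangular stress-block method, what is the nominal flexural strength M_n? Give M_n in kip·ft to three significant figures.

M_n ≈ 151 kip·ft

Tension: T = A_s f_y = 1.6 × 60 = 96 kips.
Try a within the flange: a = T/(0.85 f'_c b_f) = 96/(0.85 × 4.5 × 56) = 0.448 in.
Since a = 0.448 ≤ h_f = 5.3 in, the stress block lies entirely in the flange; analyse as a rectangular beam of width b_f.
M_n = T(d − a/2) = 96 × (19.1 − 0.224) = 1812.1 kip·in.
M_n = 1812.1/12 = 151.01 kip·ft.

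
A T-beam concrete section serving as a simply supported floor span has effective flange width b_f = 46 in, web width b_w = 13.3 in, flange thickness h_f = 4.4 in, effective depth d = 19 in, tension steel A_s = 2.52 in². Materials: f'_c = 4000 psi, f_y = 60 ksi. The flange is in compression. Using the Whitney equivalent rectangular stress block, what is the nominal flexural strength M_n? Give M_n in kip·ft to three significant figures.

M_n ≈ 233 kip·ft

Tension: T = A_s f_y = 2.52 × 60 = 151.2 kips.
Try a within the flange: a = T/(0.85 f'_c b_f) = 151.2/(0.85 × 4 × 46) = 0.967 in.
Since a = 0.967 ≤ h_f = 4.4 in, the stress block lies entirely in the flange; analyse as a rectangular beam of width b_f.
M_n = T(d − a/2) = 151.2 × (19 − 0.4835) = 2799.7 kip·in.
M_n = 2799.7/12 = 233.31 kip·ft.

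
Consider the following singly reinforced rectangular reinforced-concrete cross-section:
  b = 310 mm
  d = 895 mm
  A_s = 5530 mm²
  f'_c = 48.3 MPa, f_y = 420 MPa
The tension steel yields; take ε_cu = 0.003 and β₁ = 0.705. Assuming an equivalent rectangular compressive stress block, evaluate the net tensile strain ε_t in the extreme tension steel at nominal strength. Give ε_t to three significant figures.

a = A_s f_y/(0.85 f'_c b) = 182.49 mm.
β₁ = 0.705, so c = a/β₁ = 182.49/0.705 = 258.85 mm.
From the linear strain diagram with ε_cu = 0.003: ε_t = 0.003 (d − c)/c = 0.003 × (895 − 258.85)/258.85 = 0.00737.
Since ε_t ≥ 0.005, the section is tension-controlled.

ε_t ≈ 0.00737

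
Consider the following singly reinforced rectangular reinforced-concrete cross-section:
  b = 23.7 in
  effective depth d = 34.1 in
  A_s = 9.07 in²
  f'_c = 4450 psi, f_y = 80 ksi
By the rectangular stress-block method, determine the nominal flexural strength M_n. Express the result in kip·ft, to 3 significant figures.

M_n ≈ 1820 kip·ft

T = A_s f_y = 9.07 × 80 = 725.6 kips.
a = T/(0.85 f'_c b) = 725.6/(0.85 × 4.45 × 23.7) = 8.094 in.
M_n = T(d − a/2) = 725.6 × (34.1 − 4.047) = 21806.5 kip·in = 21806.5/12 = 1817.21 kip·ft.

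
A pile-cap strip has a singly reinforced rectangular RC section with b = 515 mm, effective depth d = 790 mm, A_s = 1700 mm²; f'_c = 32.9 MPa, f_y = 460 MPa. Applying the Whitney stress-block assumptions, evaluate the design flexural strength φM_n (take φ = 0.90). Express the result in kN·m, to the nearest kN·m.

T = A_s f_y = 1700 × 460 = 782000 N = 782 kN.
From C = T: a = T/(0.85 f'_c b) = 782000/(0.85 × 32.9 × 515) = 54.30 mm.
M_n = T(d − a/2) = 782 kN × (790 − 27.15) mm = 596.55 kN·m.
φM_n = 0.90 × 596.55 = 536.90 kN·m.

φM_n ≈ 537 kN·m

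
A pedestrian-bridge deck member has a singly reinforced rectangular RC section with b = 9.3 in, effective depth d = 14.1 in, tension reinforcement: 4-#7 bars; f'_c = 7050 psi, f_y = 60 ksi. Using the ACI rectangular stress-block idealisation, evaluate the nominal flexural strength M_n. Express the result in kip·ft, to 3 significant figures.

M_n ≈ 154 kip·ft

A_s = 4 × 0.6 = 2.4 in².
T = A_s f_y = 2.4 × 60 = 144 kips.
a = T/(0.85 f'_c b) = 144/(0.85 × 7.05 × 9.3) = 2.584 in.
M_n = T(d − a/2) = 144 × (14.1 − 1.292) = 1844.4 kip·in = 1844.4/12 = 153.70 kip·ft.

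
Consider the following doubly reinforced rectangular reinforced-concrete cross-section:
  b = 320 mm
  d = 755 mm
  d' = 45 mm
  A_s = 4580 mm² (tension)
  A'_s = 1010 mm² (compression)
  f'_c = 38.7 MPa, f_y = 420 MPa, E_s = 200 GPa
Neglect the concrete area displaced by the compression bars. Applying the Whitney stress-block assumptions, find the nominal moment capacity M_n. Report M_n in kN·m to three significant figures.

M_n ≈ 1330 kN·m

Assume both tension and compression steel yield.
Net tension couple steel: A_s − A'_s = 3570 mm².
a = (A_s − A'_s) f_y / (0.85 f'_c b) = 1499400/(0.85 × 38.7 × 320) = 142.44 mm.
c = a/β₁ = 142.44/0.774 = 184.03 mm; ε'_s = 0.003(c − d')/c = 0.0023 ≥ f_y/E_s = 0.0021, so compression steel does yield.
M_n = (A_s − A'_s) f_y (d − a/2) + A'_s f_y (d − d') = [1499400 × (755 − 71.22) + 424200 × (755 − 45)] × 10⁻⁶ = 1025.26 + 301.18 = 1326.44 kN·m.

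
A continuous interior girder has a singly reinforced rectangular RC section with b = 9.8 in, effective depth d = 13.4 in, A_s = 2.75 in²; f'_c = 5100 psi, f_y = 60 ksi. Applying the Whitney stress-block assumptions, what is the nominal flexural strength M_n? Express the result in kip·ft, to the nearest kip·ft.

T = A_s f_y = 2.75 × 60 = 165 kips.
a = T/(0.85 f'_c b) = 165/(0.85 × 5.1 × 9.8) = 3.884 in.
M_n = T(d − a/2) = 165 × (13.4 − 1.942) = 1890.6 kip·in = 1890.6/12 = 157.55 kip·ft.

M_n ≈ 158 kip·ft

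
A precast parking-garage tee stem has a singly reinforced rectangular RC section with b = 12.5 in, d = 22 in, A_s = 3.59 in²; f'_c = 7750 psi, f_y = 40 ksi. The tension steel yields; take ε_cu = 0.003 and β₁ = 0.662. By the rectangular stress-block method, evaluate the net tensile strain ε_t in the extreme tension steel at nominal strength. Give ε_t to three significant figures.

a = A_s f_y/(0.85 f'_c b) = 1.744 in.
β₁ = 0.662, so c = a/β₁ = 1.744/0.662 = 2.634 in.
From the linear strain diagram with ε_cu = 0.003: ε_t = 0.003 (d − c)/c = 0.003 × (22 − 2.634)/2.634 = 0.0221.
Since ε_t ≥ 0.005, the section is tension-controlled.

ε_t ≈ 0.0221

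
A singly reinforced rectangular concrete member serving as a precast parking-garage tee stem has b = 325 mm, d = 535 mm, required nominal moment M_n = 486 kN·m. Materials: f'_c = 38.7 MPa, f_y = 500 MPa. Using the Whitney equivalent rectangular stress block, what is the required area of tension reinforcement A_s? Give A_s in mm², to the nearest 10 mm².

With M_n = 0.85 f'_c a b (d − a/2), solve the quadratic for a:
a = d − √(d² − 2M_n/(0.85 f'_c b)) = 535 − √(535² − 2 × 486×10⁶/(0.85 × 38.7 × 325)) = 93.07 mm.
A_s = 0.85 f'_c a b / f_y = 0.85 × 38.7 × 93.07 × 325 / 500 = 1990.0 mm².

A_s ≈ 1990 mm²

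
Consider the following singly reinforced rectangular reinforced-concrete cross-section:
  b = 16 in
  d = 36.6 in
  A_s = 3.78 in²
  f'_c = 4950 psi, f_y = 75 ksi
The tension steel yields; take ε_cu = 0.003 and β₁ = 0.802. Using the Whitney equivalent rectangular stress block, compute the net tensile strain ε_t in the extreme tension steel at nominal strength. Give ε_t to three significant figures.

ε_t ≈ 0.0179

a = A_s f_y/(0.85 f'_c b) = 4.211 in.
β₁ = 0.802, so c = a/β₁ = 4.211/0.802 = 5.251 in.
From the linear strain diagram with ε_cu = 0.003: ε_t = 0.003 (d − c)/c = 0.003 × (36.6 − 5.251)/5.251 = 0.0179.
Since ε_t ≥ 0.005, the section is tension-controlled.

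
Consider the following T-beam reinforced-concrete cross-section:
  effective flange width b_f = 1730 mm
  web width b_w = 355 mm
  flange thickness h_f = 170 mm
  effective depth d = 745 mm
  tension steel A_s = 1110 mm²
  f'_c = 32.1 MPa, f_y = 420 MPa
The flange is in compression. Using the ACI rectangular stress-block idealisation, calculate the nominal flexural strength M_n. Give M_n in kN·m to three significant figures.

M_n ≈ 345 kN·m

Tension: T = A_s f_y = 1110 × 420 = 466200 N.
Try a within the flange: a = T/(0.85 f'_c b_f) = 466200/(0.85 × 32.1 × 1730) = 9.88 mm.
Since a = 9.88 ≤ h_f = 170 mm, the stress block lies entirely in the flange; analyse as a rectangular beam of width b_f.
M_n = T(d − a/2) = 466200 × (745 − 4.94) = 345.02 × 10⁶ N·mm.
M_n = 345.02 kN·m.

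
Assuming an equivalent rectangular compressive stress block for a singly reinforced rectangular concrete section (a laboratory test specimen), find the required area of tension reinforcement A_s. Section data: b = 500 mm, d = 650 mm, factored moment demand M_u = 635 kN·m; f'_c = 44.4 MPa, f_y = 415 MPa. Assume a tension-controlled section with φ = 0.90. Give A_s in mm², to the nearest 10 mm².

A_s ≈ 2740 mm²

M_n = M_u/φ = 635/0.90 = 705.556 kN·m.
With M_n = 0.85 f'_c a b (d − a/2), solve the quadratic for a:
a = d − √(d² − 2M_n/(0.85 f'_c b)) = 650 − √(650² − 2 × 705.556×10⁶/(0.85 × 44.4 × 500)) = 60.32 mm.
A_s = 0.85 f'_c a b / f_y = 0.85 × 44.4 × 60.32 × 500 / 415 = 2742.7 mm².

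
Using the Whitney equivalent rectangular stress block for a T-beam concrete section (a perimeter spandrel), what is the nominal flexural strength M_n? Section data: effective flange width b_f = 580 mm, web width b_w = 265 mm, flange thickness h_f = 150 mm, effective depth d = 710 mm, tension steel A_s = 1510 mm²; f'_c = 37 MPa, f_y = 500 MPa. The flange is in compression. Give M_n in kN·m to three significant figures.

Tension: T = A_s f_y = 1510 × 500 = 755000 N.
Try a within the flange: a = T/(0.85 f'_c b_f) = 755000/(0.85 × 37 × 580) = 41.39 mm.
Since a = 41.39 ≤ h_f = 150 mm, the stress block lies entirely in the flange; analyse as a rectangular beam of width b_f.
M_n = T(d − a/2) = 755000 × (710 − 20.695) = 520.43 × 10⁶ N·mm.
M_n = 520.43 kN·m.

M_n ≈ 520 kN·m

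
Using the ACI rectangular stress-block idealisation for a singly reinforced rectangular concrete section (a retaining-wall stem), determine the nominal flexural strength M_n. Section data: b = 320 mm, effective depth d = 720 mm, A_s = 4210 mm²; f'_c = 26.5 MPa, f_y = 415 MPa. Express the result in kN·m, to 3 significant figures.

M_n ≈ 1050 kN·m

T = A_s f_y = 4210 × 415 = 1747150 N = 1747.15 kN.
From C = T: a = T/(0.85 f'_c b) = 1747150/(0.85 × 26.5 × 320) = 242.39 mm.
M_n = T(d − a/2) = 1747.15 kN × (720 − 121.195) mm = 1046.20 kN·m.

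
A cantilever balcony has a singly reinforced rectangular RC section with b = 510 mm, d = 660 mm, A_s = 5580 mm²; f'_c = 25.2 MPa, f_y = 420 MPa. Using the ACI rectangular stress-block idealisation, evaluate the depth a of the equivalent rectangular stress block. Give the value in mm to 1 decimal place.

T = A_s f_y = 5580 × 420 = 2343600 N = 2343.6 kN.
Setting C = 0.85 f'_c a b equal to T: a = 2343600/(0.85 × 25.2 × 510) = 214.5 mm.

a ≈ 214.5 mm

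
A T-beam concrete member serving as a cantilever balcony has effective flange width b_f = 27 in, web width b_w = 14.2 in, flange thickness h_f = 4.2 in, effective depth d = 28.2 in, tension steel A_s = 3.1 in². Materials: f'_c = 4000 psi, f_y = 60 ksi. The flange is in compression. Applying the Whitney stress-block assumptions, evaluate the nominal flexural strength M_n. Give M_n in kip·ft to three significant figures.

M_n ≈ 421 kip·ft

Tension: T = A_s f_y = 3.1 × 60 = 186 kips.
Try a within the flange: a = T/(0.85 f'_c b_f) = 186/(0.85 × 4 × 27) = 2.026 in.
Since a = 2.026 ≤ h_f = 4.2 in, the stress block lies entirely in the flange; analyse as a rectangular beam of width b_f.
M_n = T(d − a/2) = 186 × (28.2 − 1.013) = 5056.8 kip·in.
M_n = 5056.8/12 = 421.40 kip·ft.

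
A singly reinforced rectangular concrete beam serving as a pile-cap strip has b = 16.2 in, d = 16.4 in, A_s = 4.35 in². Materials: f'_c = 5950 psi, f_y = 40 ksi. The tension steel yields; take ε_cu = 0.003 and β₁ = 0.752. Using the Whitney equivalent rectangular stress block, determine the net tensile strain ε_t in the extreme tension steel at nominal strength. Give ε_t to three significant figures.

a = A_s f_y/(0.85 f'_c b) = 2.124 in.
β₁ = 0.752, so c = a/β₁ = 2.124/0.752 = 2.824 in.
From the linear strain diagram with ε_cu = 0.003: ε_t = 0.003 (d − c)/c = 0.003 × (16.4 − 2.824)/2.824 = 0.0144.
Since ε_t ≥ 0.005, the section is tension-controlled.

ε_t ≈ 0.0144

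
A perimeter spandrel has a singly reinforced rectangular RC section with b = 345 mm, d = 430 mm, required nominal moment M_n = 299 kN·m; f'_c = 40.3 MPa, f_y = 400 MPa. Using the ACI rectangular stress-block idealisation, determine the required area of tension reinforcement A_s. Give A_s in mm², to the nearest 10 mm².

A_s ≈ 1880 mm²

With M_n = 0.85 f'_c a b (d − a/2), solve the quadratic for a:
a = d − √(d² − 2M_n/(0.85 f'_c b)) = 430 − √(430² − 2 × 299×10⁶/(0.85 × 40.3 × 345)) = 63.53 mm.
A_s = 0.85 f'_c a b / f_y = 0.85 × 40.3 × 63.53 × 345 / 400 = 1877.0 mm².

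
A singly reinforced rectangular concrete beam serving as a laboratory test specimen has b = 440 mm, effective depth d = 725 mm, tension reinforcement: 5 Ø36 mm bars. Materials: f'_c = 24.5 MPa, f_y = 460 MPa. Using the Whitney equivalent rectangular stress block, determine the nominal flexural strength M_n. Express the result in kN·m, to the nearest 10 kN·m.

A_s = 5 × 1018 = 5090 mm².
T = A_s f_y = 5090 × 460 = 2341400 N = 2341.4 kN.
From C = T: a = T/(0.85 f'_c b) = 2341400/(0.85 × 24.5 × 440) = 255.53 mm.
M_n = T(d − a/2) = 2341.4 kN × (725 − 127.765) mm = 1398.37 kN·m.

M_n ≈ 1400 kN·m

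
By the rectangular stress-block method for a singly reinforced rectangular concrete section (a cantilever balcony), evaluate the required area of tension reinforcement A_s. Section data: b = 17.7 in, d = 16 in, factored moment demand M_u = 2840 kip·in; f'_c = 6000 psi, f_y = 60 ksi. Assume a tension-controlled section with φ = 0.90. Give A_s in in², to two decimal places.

A_s ≈ 3.55 in²

M_n = M_u/φ = 2840/0.90 = 3155.56 kip·in.
From M_n = 0.85 f'_c a b (d − a/2):
a = d − √(d² − 2M_n/(0.85 f'_c b)) = 16 − √(16² − 2 × 3155.56/(0.85 × 6 × 17.7)) = 2.359 in.
A_s = 0.85 f'_c a b / f_y = 0.85 × 6 × 2.359 × 17.7 / 60 = 3.549 in².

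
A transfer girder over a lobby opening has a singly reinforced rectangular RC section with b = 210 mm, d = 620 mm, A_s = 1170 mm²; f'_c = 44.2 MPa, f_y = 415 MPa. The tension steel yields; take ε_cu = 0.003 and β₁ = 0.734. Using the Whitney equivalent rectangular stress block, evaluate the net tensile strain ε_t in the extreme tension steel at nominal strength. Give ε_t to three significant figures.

ε_t ≈ 0.0192

a = A_s f_y/(0.85 f'_c b) = 61.54 mm.
β₁ = 0.734, so c = a/β₁ = 61.54/0.734 = 83.84 mm.
From the linear strain diagram with ε_cu = 0.003: ε_t = 0.003 (d − c)/c = 0.003 × (620 − 83.84)/83.84 = 0.0192.
Since ε_t ≥ 0.005, the section is tension-controlled.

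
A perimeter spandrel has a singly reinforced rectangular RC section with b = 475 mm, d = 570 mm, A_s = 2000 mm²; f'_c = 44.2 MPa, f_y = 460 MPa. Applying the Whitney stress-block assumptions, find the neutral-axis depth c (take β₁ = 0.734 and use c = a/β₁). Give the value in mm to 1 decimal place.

c ≈ 70.2 mm

T = A_s f_y = 2000 × 460 = 920000 N = 920 kN.
Setting C = 0.85 f'_c a b equal to T: a = 920000/(0.85 × 44.2 × 475) = 51.553 mm.
With β₁ = 0.734, c = a/β₁ = 51.553/0.734 = 70.2 mm.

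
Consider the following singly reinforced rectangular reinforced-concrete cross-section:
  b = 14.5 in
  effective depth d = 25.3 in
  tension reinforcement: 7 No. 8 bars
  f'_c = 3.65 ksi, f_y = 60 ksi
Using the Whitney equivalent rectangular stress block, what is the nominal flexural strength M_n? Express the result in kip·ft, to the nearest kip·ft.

A_s = 7 × 0.79 = 5.53 in².
T = A_s f_y = 5.53 × 60 = 331.8 kips.
a = T/(0.85 f'_c b) = 331.8/(0.85 × 3.65 × 14.5) = 7.376 in.
M_n = T(d − a/2) = 331.8 × (25.3 − 3.688) = 7170.9 kip·in = 7170.9/12 = 597.58 kip·ft.

M_n ≈ 598 kip·ft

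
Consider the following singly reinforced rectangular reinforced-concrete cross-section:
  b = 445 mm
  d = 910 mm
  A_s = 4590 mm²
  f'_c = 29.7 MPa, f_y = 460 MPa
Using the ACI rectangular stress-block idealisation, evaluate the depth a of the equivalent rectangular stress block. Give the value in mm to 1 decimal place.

T = A_s f_y = 4590 × 460 = 2111400 N = 2111.4 kN.
Setting C = 0.85 f'_c a b equal to T: a = 2111400/(0.85 × 29.7 × 445) = 187.9 mm.

a ≈ 187.9 mm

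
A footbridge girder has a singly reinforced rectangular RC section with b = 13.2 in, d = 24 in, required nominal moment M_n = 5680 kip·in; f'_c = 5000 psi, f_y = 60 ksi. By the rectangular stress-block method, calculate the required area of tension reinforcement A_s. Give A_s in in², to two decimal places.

From M_n = 0.85 f'_c a b (d − a/2):
a = d − √(d² − 2M_n/(0.85 f'_c b)) = 24 − √(24² − 2 × 5680/(0.85 × 5 × 13.2)) = 4.674 in.
A_s = 0.85 f'_c a b / f_y = 0.85 × 5 × 4.674 × 13.2 / 60 = 4.370 in².

A_s ≈ 4.37 in²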